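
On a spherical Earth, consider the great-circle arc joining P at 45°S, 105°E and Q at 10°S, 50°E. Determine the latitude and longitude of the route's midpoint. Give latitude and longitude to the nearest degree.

Convert each endpoint to a unit vector on the sphere (x = cos φ cos λ, y = cos φ sin λ, z = sin φ).
The central angle between the endpoints is δ = arccos(p₁·p₂) ≈ 1.021 rad (58.5°).
Interpolate at f = 1/2 with slerp weights a = sin((1−f)δ)/sin δ ≈ 0.573, b = sin(fδ)/sin δ ≈ 0.573.
p = a·p₁ + b·p₂ ≈ (0.258, 0.824, -0.505); φ = arcsin(p_z) ≈ -30.32°, λ = atan2(p_y, p_x) ≈ 72.62°.

≈ 30°S, 73°E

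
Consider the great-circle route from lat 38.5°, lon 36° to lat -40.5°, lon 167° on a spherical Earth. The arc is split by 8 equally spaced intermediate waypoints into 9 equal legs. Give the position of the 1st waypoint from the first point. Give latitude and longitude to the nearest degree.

Write both endpoints as unit vectors p₁, p₂ with components (cos φ cos λ, cos φ sin λ, sin φ).
The central angle between the endpoints is δ = arccos(p₁·p₂) ≈ 2.489 rad (142.6°).
Interpolate at f = 1/9 with slerp weights a = sin((1−f)δ)/sin δ ≈ 1.320, b = sin(fδ)/sin δ ≈ 0.450.
p = a·p₁ + b·p₂ ≈ (0.502, 0.684, 0.529); φ = arcsin(p_z) ≈ 31.95°, λ = atan2(p_y, p_x) ≈ 53.72°.

≈ lat 32°, lon 54°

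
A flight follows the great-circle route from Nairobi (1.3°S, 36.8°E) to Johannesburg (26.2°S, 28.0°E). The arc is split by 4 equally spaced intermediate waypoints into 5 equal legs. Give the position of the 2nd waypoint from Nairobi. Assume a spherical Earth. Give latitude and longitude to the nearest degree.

≈ (11°S, 33°E)

Convert each endpoint to a unit vector on the sphere (x = cos φ cos λ, y = cos φ sin λ, z = sin φ).
The central angle between the endpoints is δ = arccos(p₁·p₂) ≈ 0.459 rad (26.3°).
Interpolate at f = 2/5 with slerp weights a = sin((1−f)δ)/sin δ ≈ 0.614, b = sin(fδ)/sin δ ≈ 0.412.
p = a·p₁ + b·p₂ ≈ (0.818, 0.541, -0.196); φ = arcsin(p_z) ≈ -11.29°, λ = atan2(p_y, p_x) ≈ 33.49°.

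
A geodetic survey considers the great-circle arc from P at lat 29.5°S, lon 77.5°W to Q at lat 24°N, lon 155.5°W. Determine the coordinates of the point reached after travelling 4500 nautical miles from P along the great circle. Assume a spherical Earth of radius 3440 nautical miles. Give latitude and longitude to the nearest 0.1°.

≈ lat 14.4°N, lon 140.6°W

Convert each endpoint to a unit vector on the sphere (x = cos φ cos λ, y = cos φ sin λ, z = sin φ).
The central angle between the endpoints is δ = arccos(p₁·p₂) ≈ 1.606 rad (92.0°). The total great-circle distance is δ·R ≈ 1.606 × 3440 ≈ 5524 nmi, so the target fraction is f = 4500/5524 ≈ 0.815.
Interpolate at f ≈ 0.815 with slerp weights a = sin((1−f)δ)/sin δ ≈ 0.293, b = sin(fδ)/sin δ ≈ 0.966.
p = a·p₁ + b·p₂ ≈ (-0.748, -0.615, 0.249); φ = arcsin(p_z) ≈ 14.39°, λ = atan2(p_y, p_x) ≈ -140.55°.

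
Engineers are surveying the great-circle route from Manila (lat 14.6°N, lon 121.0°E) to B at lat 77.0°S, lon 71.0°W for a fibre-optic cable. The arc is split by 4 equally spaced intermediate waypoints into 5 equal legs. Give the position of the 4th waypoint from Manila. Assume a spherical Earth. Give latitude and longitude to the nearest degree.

≈ lat 79°S, lon 137°E

Write both endpoints as unit vectors p₁, p₂ with components (cos φ cos λ, cos φ sin λ, sin φ).
The central angle between the endpoints is δ = arccos(p₁·p₂) ≈ 2.047 rad (117.3°).
Interpolate at f = 4/5 with slerp weights a = sin((1−f)δ)/sin δ ≈ 0.448, b = sin(fδ)/sin δ ≈ 1.123.
p = a·p₁ + b·p₂ ≈ (-0.141, 0.133, -0.981); φ = arcsin(p_z) ≈ -78.83°, λ = atan2(p_y, p_x) ≈ 136.73°.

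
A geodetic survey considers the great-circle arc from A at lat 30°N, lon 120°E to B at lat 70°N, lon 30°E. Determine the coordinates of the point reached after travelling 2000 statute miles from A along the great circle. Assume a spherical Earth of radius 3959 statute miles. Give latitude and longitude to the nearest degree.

Write both endpoints as unit vectors p₁, p₂ with components (cos φ cos λ, cos φ sin λ, sin φ).
The central angle between the endpoints is δ = arccos(p₁·p₂) ≈ 1.082 rad (62.0°). The total great-circle distance is δ·R ≈ 1.082 × 3959 ≈ 4282 mi, so the target fraction is f = 2000/4282 ≈ 0.467.
Interpolate at f ≈ 0.467 with slerp weights a = sin((1−f)δ)/sin δ ≈ 0.617, b = sin(fδ)/sin δ ≈ 0.548.
p = a·p₁ + b·p₂ ≈ (-0.105, 0.557, 0.824); φ = arcsin(p_z) ≈ 55.48°, λ = atan2(p_y, p_x) ≈ 100.68°.

≈ lat 55°N, lon 101°E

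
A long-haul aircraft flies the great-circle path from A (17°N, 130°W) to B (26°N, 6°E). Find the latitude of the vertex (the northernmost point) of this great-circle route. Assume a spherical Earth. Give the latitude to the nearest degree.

≈ 47°N

The great circle lies in the plane with unit normal n̂ = (p₁ × p₂)/|p₁ × p₂|.
Here n̂_z ≈ +0.685; the vertex latitude is φ_max = arccos|n̂_z| ≈ 46.8°.
Check via Clairaut: cos φ_max = |cos φ₁| · sin C = cos(17.0°)·sin(45.7°) ≈ 0.685, again giving ≈ 46.8°.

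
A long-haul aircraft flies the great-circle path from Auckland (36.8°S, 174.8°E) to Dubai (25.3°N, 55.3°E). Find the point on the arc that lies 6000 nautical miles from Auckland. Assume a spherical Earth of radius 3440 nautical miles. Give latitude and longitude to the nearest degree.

≈ 10°N, 80°E

From cos δ = sin φ₁ sin φ₂ + cos φ₁ cos φ₂ cos Δλ, the central angle is δ ≈ 2.230 rad (127.8°). The total great-circle distance is δ·R ≈ 2.230 × 3440 ≈ 7671 nmi, so the target fraction is f = 6000/7671 ≈ 0.782.
Interpolate at f ≈ 0.782 with slerp weights a = sin((1−f)δ)/sin δ ≈ 0.591, b = sin(fδ)/sin δ ≈ 1.246.
p = a·p₁ + b·p₂ ≈ (0.170, 0.969, 0.179); φ = arcsin(p_z) ≈ 10.29°, λ = atan2(p_y, p_x) ≈ 80.03°.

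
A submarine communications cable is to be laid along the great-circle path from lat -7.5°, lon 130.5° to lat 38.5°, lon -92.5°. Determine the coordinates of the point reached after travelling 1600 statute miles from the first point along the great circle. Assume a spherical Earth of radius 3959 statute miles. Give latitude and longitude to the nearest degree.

From cos δ = sin φ₁ sin φ₂ + cos φ₁ cos φ₂ cos Δλ, the central angle is δ ≈ 2.277 rad (130.4°). The total great-circle distance is δ·R ≈ 2.277 × 3959 ≈ 9013 mi, so the target fraction is f = 1600/9013 ≈ 0.178.
Interpolate at f ≈ 0.178 with slerp weights a = sin((1−f)δ)/sin δ ≈ 1.255, b = sin(fδ)/sin δ ≈ 0.517.
p = a·p₁ + b·p₂ ≈ (-0.825, 0.542, 0.158); φ = arcsin(p_z) ≈ 9.08°, λ = atan2(p_y, p_x) ≈ 146.72°.

≈ lat 9°, lon 147°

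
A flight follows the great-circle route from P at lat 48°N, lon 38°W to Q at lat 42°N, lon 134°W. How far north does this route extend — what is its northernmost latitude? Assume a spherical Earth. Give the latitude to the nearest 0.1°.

≈ 56.5°N

The great circle lies in the plane with unit normal n̂ = (p₁ × p₂)/|p₁ × p₂|.
Here n̂_z ≈ -0.552; the vertex latitude is φ_max = arccos|n̂_z| ≈ 56.5°.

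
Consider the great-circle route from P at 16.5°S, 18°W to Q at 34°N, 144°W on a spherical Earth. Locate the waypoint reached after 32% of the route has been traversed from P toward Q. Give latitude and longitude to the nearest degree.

≈ 6°N, 53°W

Convert each endpoint to a unit vector on the sphere (x = cos φ cos λ, y = cos φ sin λ, z = sin φ).
The central angle between the endpoints is δ = arccos(p₁·p₂) ≈ 2.247 rad (128.8°).
Interpolate at f = 0.32 with slerp weights a = sin((1−f)δ)/sin δ ≈ 1.281, b = sin(fδ)/sin δ ≈ 0.845.
p = a·p₁ + b·p₂ ≈ (0.602, -0.791, 0.108); φ = arcsin(p_z) ≈ 6.23°, λ = atan2(p_y, p_x) ≈ -52.75°.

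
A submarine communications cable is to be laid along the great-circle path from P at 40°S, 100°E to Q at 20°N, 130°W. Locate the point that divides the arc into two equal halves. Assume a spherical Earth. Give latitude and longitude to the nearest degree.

≈ 22°S, 177°E

The haversine formula gives a central angle δ ≈ 2.322 rad (133.0°) between the endpoints.
Interpolate at f = 1/2 with slerp weights a = sin((1−f)δ)/sin δ ≈ 1.255, b = sin(fδ)/sin δ ≈ 1.255.
p = a·p₁ + b·p₂ ≈ (-0.925, 0.043, -0.377); φ = arcsin(p_z) ≈ -22.18°, λ = atan2(p_y, p_x) ≈ 177.32°.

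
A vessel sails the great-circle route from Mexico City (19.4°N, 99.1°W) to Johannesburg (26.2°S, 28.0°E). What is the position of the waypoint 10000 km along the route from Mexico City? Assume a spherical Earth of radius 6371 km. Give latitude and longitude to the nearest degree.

Write both endpoints as unit vectors p₁, p₂ with components (cos φ cos λ, cos φ sin λ, sin φ).
The central angle between the endpoints is δ = arccos(p₁·p₂) ≈ 2.288 rad (131.1°). The total great-circle distance is δ·R ≈ 2.288 × 6371 ≈ 14576 km, so the target fraction is f = 10000/14576 ≈ 0.686.
Interpolate at f ≈ 0.686 with slerp weights a = sin((1−f)δ)/sin δ ≈ 0.873, b = sin(fδ)/sin δ ≈ 1.327.
p = a·p₁ + b·p₂ ≈ (0.921, -0.254, -0.296); φ = arcsin(p_z) ≈ -17.20°, λ = atan2(p_y, p_x) ≈ -15.44°.

≈ 17°S, 15°W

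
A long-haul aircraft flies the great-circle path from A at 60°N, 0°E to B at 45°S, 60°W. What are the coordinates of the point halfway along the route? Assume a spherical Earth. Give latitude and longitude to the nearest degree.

≈ 9°N, 36°W

From cos δ = sin φ₁ sin φ₂ + cos φ₁ cos φ₂ cos Δλ, the central angle is δ ≈ 2.021 rad (115.8°).
Interpolate at f = 1/2 with slerp weights a = sin((1−f)δ)/sin δ ≈ 0.941, b = sin(fδ)/sin δ ≈ 0.941.
p = a·p₁ + b·p₂ ≈ (0.803, -0.576, 0.150); φ = arcsin(p_z) ≈ 8.60°, λ = atan2(p_y, p_x) ≈ -35.66°.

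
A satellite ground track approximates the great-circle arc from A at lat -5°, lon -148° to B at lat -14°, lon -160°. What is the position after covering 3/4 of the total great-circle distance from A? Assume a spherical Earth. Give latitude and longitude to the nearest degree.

The haversine formula gives a central angle δ ≈ 0.259 rad (14.9°) between the endpoints.
Interpolate at f = 3/4 with slerp weights a = sin((1−f)δ)/sin δ ≈ 0.253, b = sin(fδ)/sin δ ≈ 0.754.
p = a·p₁ + b·p₂ ≈ (-0.901, -0.383, -0.204); φ = arcsin(p_z) ≈ -11.79°, λ = atan2(p_y, p_x) ≈ -156.94°.

≈ lat -12°, lon -157°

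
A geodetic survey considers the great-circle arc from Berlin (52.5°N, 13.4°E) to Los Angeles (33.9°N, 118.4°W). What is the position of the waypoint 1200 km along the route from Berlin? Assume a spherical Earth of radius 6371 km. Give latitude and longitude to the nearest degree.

≈ 60°N, 0°E

Write both endpoints as unit vectors p₁, p₂ with components (cos φ cos λ, cos φ sin λ, sin φ).
The central angle between the endpoints is δ = arccos(p₁·p₂) ≈ 1.465 rad (83.9°). The total great-circle distance is δ·R ≈ 1.465 × 6371 ≈ 9333 km, so the target fraction is f = 1200/9333 ≈ 0.129.
Interpolate at f ≈ 0.129 with slerp weights a = sin((1−f)δ)/sin δ ≈ 0.962, b = sin(fδ)/sin δ ≈ 0.188.
p = a·p₁ + b·p₂ ≈ (0.496, -0.002, 0.869); φ = arcsin(p_z) ≈ 60.29°, λ = atan2(p_y, p_x) ≈ -0.20°.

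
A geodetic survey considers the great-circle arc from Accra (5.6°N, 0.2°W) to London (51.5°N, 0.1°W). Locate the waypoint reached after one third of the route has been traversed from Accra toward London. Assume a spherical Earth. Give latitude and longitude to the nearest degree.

≈ 21°N, 0°E

From cos δ = sin φ₁ sin φ₂ + cos φ₁ cos φ₂ cos Δλ, the central angle is δ ≈ 0.801 rad (45.9°).
Interpolate at f = 1/3 with slerp weights a = sin((1−f)δ)/sin δ ≈ 0.709, b = sin(fδ)/sin δ ≈ 0.367.
p = a·p₁ + b·p₂ ≈ (0.934, -0.003, 0.357); φ = arcsin(p_z) ≈ 20.90°, λ = atan2(p_y, p_x) ≈ -0.18°.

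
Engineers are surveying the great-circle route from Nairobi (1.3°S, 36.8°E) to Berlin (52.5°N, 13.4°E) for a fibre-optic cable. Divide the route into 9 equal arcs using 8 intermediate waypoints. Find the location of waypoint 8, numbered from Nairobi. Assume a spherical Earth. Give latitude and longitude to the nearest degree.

≈ 47°N, 18°E

From cos δ = sin φ₁ sin φ₂ + cos φ₁ cos φ₂ cos Δλ, the central angle is δ ≈ 1.000 rad (57.3°).
Interpolate at f = 8/9 with slerp weights a = sin((1−f)δ)/sin δ ≈ 0.132, b = sin(fδ)/sin δ ≈ 0.923.
p = a·p₁ + b·p₂ ≈ (0.652, 0.209, 0.729); φ = arcsin(p_z) ≈ 46.80°, λ = atan2(p_y, p_x) ≈ 17.78°.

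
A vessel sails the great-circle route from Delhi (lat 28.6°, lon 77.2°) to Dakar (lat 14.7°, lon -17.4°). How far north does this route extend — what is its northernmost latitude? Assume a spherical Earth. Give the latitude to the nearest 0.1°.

≈ 32.0°

The great circle lies in the plane with unit normal n̂ = (p₁ × p₂)/|p₁ × p₂|.
Here n̂_z ≈ -0.848; the vertex latitude is φ_max = arccos|n̂_z| ≈ 32.0°.
Check via Clairaut: cos φ_max = |cos φ₁| · sin C = cos(28.6°)·sin(74.9°) ≈ 0.848, again giving ≈ 32.0°.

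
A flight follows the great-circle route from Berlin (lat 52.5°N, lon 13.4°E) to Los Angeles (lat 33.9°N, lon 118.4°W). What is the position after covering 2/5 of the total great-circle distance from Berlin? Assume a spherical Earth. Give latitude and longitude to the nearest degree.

≈ lat 68°N, lon 51°W

Write both endpoints as unit vectors p₁, p₂ with components (cos φ cos λ, cos φ sin λ, sin φ).
The central angle between the endpoints is δ = arccos(p₁·p₂) ≈ 1.465 rad (83.9°).
Interpolate at f = 2/5 with slerp weights a = sin((1−f)δ)/sin δ ≈ 0.774, b = sin(fδ)/sin δ ≈ 0.556.
p = a·p₁ + b·p₂ ≈ (0.239, -0.297, 0.925); φ = arcsin(p_z) ≈ 67.60°, λ = atan2(p_y, p_x) ≈ -51.15°.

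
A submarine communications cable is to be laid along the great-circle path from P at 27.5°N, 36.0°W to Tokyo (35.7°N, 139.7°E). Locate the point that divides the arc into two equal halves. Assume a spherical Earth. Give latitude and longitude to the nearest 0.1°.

≈ 84.6°N, 2.3°E

The haversine formula gives a central angle δ ≈ 2.036 rad (116.7°) between the endpoints.
Interpolate at f = 1/2 with slerp weights a = sin((1−f)δ)/sin δ ≈ 0.952, b = sin(fδ)/sin δ ≈ 0.952.
p = a·p₁ + b·p₂ ≈ (0.094, 0.004, 0.996); φ = arcsin(p_z) ≈ 84.63°, λ = atan2(p_y, p_x) ≈ 2.26°.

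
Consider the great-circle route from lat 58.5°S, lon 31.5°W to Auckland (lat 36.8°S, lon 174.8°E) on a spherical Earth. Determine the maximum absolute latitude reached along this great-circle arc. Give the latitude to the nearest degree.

The great circle lies in the plane with unit normal n̂ = (p₁ × p₂)/|p₁ × p₂|.
Here n̂_z ≈ -0.187; the vertex latitude is φ_max = arccos|n̂_z| ≈ 79.2°.
Check via Clairaut: cos φ_max = |cos φ₁| · sin C = cos(58.5°)·sin(159.0°) ≈ 0.187, again giving ≈ 79.2°.

≈ 79°S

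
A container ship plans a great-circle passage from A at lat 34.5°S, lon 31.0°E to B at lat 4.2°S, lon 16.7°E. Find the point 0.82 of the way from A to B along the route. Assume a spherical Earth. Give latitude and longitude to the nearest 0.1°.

From cos δ = sin φ₁ sin φ₂ + cos φ₁ cos φ₂ cos Δλ, the central angle is δ ≈ 0.577 rad (33.1°).
Interpolate at f = 0.82 with slerp weights a = sin((1−f)δ)/sin δ ≈ 0.190, b = sin(fδ)/sin δ ≈ 0.835.
p = a·p₁ + b·p₂ ≈ (0.932, 0.320, -0.169); φ = arcsin(p_z) ≈ -9.72°, λ = atan2(p_y, p_x) ≈ 18.95°.

≈ lat 9.7°S, lon 18.9°E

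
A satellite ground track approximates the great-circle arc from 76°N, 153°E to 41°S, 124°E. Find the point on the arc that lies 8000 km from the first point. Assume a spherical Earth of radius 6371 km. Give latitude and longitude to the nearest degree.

≈ 5°N, 130°E

Write both endpoints as unit vectors p₁, p₂ with components (cos φ cos λ, cos φ sin λ, sin φ).
The central angle between the endpoints is δ = arccos(p₁·p₂) ≈ 2.068 rad (118.5°). The total great-circle distance is δ·R ≈ 2.068 × 6371 ≈ 13175 km, so the target fraction is f = 8000/13175 ≈ 0.607.
Interpolate at f ≈ 0.607 with slerp weights a = sin((1−f)δ)/sin δ ≈ 0.826, b = sin(fδ)/sin δ ≈ 1.082.
p = a·p₁ + b·p₂ ≈ (-0.634, 0.767, 0.092); φ = arcsin(p_z) ≈ 5.25°, λ = atan2(p_y, p_x) ≈ 129.58°.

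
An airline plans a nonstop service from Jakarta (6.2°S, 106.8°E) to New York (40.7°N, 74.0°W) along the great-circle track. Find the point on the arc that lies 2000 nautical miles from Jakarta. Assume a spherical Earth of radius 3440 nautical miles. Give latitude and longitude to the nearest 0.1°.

Convert each endpoint to a unit vector on the sphere (x = cos φ cos λ, y = cos φ sin λ, z = sin φ).
The central angle between the endpoints is δ = arccos(p₁·p₂) ≈ 2.539 rad (145.5°). The total great-circle distance is δ·R ≈ 2.539 × 3440 ≈ 8735 nmi, so the target fraction is f = 2000/8735 ≈ 0.229.
Interpolate at f ≈ 0.229 with slerp weights a = sin((1−f)δ)/sin δ ≈ 1.635, b = sin(fδ)/sin δ ≈ 0.969.
p = a·p₁ + b·p₂ ≈ (-0.267, 0.849, 0.456); φ = arcsin(p_z) ≈ 27.11°, λ = atan2(p_y, p_x) ≈ 107.46°.

≈ (27.1°N, 107.5°E)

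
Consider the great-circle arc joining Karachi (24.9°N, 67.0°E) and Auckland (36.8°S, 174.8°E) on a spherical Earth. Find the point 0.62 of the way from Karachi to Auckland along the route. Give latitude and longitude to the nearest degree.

≈ 18°S, 128°E

Convert each endpoint to a unit vector on the sphere (x = cos φ cos λ, y = cos φ sin λ, z = sin φ).
The central angle between the endpoints is δ = arccos(p₁·p₂) ≈ 2.065 rad (118.3°).
Interpolate at f = 0.62 with slerp weights a = sin((1−f)δ)/sin δ ≈ 0.803, b = sin(fδ)/sin δ ≈ 1.088.
p = a·p₁ + b·p₂ ≈ (-0.583, 0.749, -0.314); φ = arcsin(p_z) ≈ -18.30°, λ = atan2(p_y, p_x) ≈ 127.91°.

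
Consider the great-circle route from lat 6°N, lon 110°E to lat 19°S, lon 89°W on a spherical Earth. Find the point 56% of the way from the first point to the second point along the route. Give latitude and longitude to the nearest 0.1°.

≈ lat 36.3°S, lon 166.8°W

The haversine formula gives a central angle δ ≈ 2.747 rad (157.4°) between the endpoints.
Interpolate at f = 0.56 with slerp weights a = sin((1−f)δ)/sin δ ≈ 2.432, b = sin(fδ)/sin δ ≈ 2.600.
p = a·p₁ + b·p₂ ≈ (-0.784, -0.185, -0.592); φ = arcsin(p_z) ≈ -36.31°, λ = atan2(p_y, p_x) ≈ -166.76°.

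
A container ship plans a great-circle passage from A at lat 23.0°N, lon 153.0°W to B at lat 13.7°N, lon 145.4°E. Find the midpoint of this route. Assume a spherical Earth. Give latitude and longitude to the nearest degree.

≈ lat 21°N, lon 175°E

Write both endpoints as unit vectors p₁, p₂ with components (cos φ cos λ, cos φ sin λ, sin φ).
The central angle between the endpoints is δ = arccos(p₁·p₂) ≈ 1.026 rad (58.8°).
Interpolate at f = 1/2 with slerp weights a = sin((1−f)δ)/sin δ ≈ 0.574, b = sin(fδ)/sin δ ≈ 0.574.
p = a·p₁ + b·p₂ ≈ (-0.930, 0.077, 0.360); φ = arcsin(p_z) ≈ 21.11°, λ = atan2(p_y, p_x) ≈ 175.28°.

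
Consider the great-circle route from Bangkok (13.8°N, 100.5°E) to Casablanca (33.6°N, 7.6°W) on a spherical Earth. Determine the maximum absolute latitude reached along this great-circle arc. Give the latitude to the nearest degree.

≈ 39°N

The great circle lies in the plane with unit normal n̂ = (p₁ × p₂)/|p₁ × p₂|.
Here n̂_z ≈ -0.774; the vertex latitude is φ_max = arccos|n̂_z| ≈ 39.3°.
Check via Clairaut: cos φ_max = |cos φ₁| · sin C = cos(13.8°)·sin(52.9°) ≈ 0.774, again giving ≈ 39.3°.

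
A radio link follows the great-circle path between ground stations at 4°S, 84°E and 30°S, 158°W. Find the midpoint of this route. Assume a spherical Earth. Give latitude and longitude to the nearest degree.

Write both endpoints as unit vectors p₁, p₂ with components (cos φ cos λ, cos φ sin λ, sin φ).
The central angle between the endpoints is δ = arccos(p₁·p₂) ≈ 1.951 rad (111.8°).
Interpolate at f = 1/2 with slerp weights a = sin((1−f)δ)/sin δ ≈ 0.891, b = sin(fδ)/sin δ ≈ 0.891.
p = a·p₁ + b·p₂ ≈ (-0.623, 0.595, -0.508); φ = arcsin(p_z) ≈ -30.52°, λ = atan2(p_y, p_x) ≈ 136.30°.

≈ 31°S, 136°E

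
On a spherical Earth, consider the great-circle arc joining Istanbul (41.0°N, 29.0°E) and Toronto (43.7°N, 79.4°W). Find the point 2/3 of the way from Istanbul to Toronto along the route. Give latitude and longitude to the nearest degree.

≈ (56°N, 46°W)

Convert each endpoint to a unit vector on the sphere (x = cos φ cos λ, y = cos φ sin λ, z = sin φ).
The central angle between the endpoints is δ = arccos(p₁·p₂) ≈ 1.286 rad (73.7°).
Interpolate at f = 2/3 with slerp weights a = sin((1−f)δ)/sin δ ≈ 0.433, b = sin(fδ)/sin δ ≈ 0.788.
p = a·p₁ + b·p₂ ≈ (0.391, -0.401, 0.828); φ = arcsin(p_z) ≈ 55.94°, λ = atan2(p_y, p_x) ≈ -45.78°.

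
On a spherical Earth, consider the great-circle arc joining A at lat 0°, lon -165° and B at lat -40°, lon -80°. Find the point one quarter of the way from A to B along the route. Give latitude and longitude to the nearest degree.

≈ lat -14°, lon -148°

Convert each endpoint to a unit vector on the sphere (x = cos φ cos λ, y = cos φ sin λ, z = sin φ).
The central angle between the endpoints is δ = arccos(p₁·p₂) ≈ 1.504 rad (86.2°).
Interpolate at f = 1/4 with slerp weights a = sin((1−f)δ)/sin δ ≈ 0.906, b = sin(fδ)/sin δ ≈ 0.368.
p = a·p₁ + b·p₂ ≈ (-0.826, -0.512, -0.237); φ = arcsin(p_z) ≈ -13.68°, λ = atan2(p_y, p_x) ≈ -148.20°.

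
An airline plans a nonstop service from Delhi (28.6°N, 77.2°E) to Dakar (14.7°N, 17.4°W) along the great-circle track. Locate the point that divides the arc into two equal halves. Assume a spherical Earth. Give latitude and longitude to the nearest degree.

Write both endpoints as unit vectors p₁, p₂ with components (cos φ cos λ, cos φ sin λ, sin φ).
The central angle between the endpoints is δ = arccos(p₁·p₂) ≈ 1.517 rad (86.9°).
Interpolate at f = 1/2 with slerp weights a = sin((1−f)δ)/sin δ ≈ 0.689, b = sin(fδ)/sin δ ≈ 0.689.
p = a·p₁ + b·p₂ ≈ (0.770, 0.391, 0.505); φ = arcsin(p_z) ≈ 30.31°, λ = atan2(p_y, p_x) ≈ 26.90°.

≈ (30°N, 27°E)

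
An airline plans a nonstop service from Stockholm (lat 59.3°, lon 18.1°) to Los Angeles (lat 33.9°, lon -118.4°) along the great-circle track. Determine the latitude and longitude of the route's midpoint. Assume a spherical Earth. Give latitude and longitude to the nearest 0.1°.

≈ lat 67.8°, lon -81.0°

The haversine formula gives a central angle δ ≈ 1.398 rad (80.1°) between the endpoints.
Interpolate at f = 1/2 with slerp weights a = sin((1−f)δ)/sin δ ≈ 0.653, b = sin(fδ)/sin δ ≈ 0.653.
p = a·p₁ + b·p₂ ≈ (0.059, -0.373, 0.926); φ = arcsin(p_z) ≈ 67.80°, λ = atan2(p_y, p_x) ≈ -81.00°.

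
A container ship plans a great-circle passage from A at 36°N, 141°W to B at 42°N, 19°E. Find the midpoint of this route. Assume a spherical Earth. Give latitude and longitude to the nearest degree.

Write both endpoints as unit vectors p₁, p₂ with components (cos φ cos λ, cos φ sin λ, sin φ).
The central angle between the endpoints is δ = arccos(p₁·p₂) ≈ 1.743 rad (99.9°).
Interpolate at f = 1/2 with slerp weights a = sin((1−f)δ)/sin δ ≈ 0.777, b = sin(fδ)/sin δ ≈ 0.777.
p = a·p₁ + b·p₂ ≈ (0.057, -0.208, 0.977); φ = arcsin(p_z) ≈ 77.56°, λ = atan2(p_y, p_x) ≈ -74.53°.

≈ 78°N, 75°W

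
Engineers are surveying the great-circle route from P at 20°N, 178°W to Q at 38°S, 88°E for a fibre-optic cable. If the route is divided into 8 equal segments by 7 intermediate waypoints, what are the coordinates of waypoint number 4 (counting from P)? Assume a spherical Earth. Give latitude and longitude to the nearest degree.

Write both endpoints as unit vectors p₁, p₂ with components (cos φ cos λ, cos φ sin λ, sin φ).
The central angle between the endpoints is δ = arccos(p₁·p₂) ≈ 1.836 rad (105.2°).
Interpolate at f = 4/8 with slerp weights a = sin((1−f)δ)/sin δ ≈ 0.823, b = sin(fδ)/sin δ ≈ 0.823.
p = a·p₁ + b·p₂ ≈ (-0.750, 0.621, -0.225); φ = arcsin(p_z) ≈ -13.02°, λ = atan2(p_y, p_x) ≈ 140.38°.

≈ 13°S, 140°E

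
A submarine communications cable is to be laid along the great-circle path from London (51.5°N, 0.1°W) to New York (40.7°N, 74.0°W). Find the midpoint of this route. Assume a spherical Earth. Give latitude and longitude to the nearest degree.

≈ (52°N, 41°W)

The haversine formula gives a central angle δ ≈ 0.875 rad (50.1°) between the endpoints.
Interpolate at f = 1/2 with slerp weights a = sin((1−f)δ)/sin δ ≈ 0.552, b = sin(fδ)/sin δ ≈ 0.552.
p = a·p₁ + b·p₂ ≈ (0.459, -0.403, 0.792); φ = arcsin(p_z) ≈ 52.36°, λ = atan2(p_y, p_x) ≈ -41.28°.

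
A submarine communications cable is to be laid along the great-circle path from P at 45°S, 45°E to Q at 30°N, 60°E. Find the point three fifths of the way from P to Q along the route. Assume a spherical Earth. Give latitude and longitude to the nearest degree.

≈ 0°N, 55°E

The haversine formula gives a central angle δ ≈ 1.331 rad (76.2°) between the endpoints.
Interpolate at f = 3/5 with slerp weights a = sin((1−f)δ)/sin δ ≈ 0.522, b = sin(fδ)/sin δ ≈ 0.737.
p = a·p₁ + b·p₂ ≈ (0.581, 0.814, -0.001); φ = arcsin(p_z) ≈ -0.04°, λ = atan2(p_y, p_x) ≈ 54.51°.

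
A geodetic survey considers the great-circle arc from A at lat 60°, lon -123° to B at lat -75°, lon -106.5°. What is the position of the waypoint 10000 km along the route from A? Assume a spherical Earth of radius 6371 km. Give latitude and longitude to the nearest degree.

Write both endpoints as unit vectors p₁, p₂ with components (cos φ cos λ, cos φ sin λ, sin φ).
The central angle between the endpoints is δ = arccos(p₁·p₂) ≈ 2.364 rad (135.4°). The total great-circle distance is δ·R ≈ 2.364 × 6371 ≈ 15060 km, so the target fraction is f = 10000/15060 ≈ 0.664.
Interpolate at f ≈ 0.664 with slerp weights a = sin((1−f)δ)/sin δ ≈ 1.016, b = sin(fδ)/sin δ ≈ 1.425.
p = a·p₁ + b·p₂ ≈ (-0.382, -0.780, -0.496); φ = arcsin(p_z) ≈ -29.75°, λ = atan2(p_y, p_x) ≈ -116.07°.

≈ lat -30°, lon -116°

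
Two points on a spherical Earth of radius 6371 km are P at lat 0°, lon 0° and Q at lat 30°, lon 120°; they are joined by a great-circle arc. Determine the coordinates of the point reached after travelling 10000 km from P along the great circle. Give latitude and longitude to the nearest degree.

≈ lat 34°, lon 90°

From cos δ = sin φ₁ sin φ₂ + cos φ₁ cos φ₂ cos Δλ, the central angle is δ ≈ 2.019 rad (115.7°). The total great-circle distance is δ·R ≈ 2.019 × 6371 ≈ 12861 km, so the target fraction is f = 10000/12861 ≈ 0.778.
Interpolate at f ≈ 0.778 with slerp weights a = sin((1−f)δ)/sin δ ≈ 0.482, b = sin(fδ)/sin δ ≈ 1.109.
p = a·p₁ + b·p₂ ≈ (0.001, 0.832, 0.555); φ = arcsin(p_z) ≈ 33.69°, λ = atan2(p_y, p_x) ≈ 89.92°.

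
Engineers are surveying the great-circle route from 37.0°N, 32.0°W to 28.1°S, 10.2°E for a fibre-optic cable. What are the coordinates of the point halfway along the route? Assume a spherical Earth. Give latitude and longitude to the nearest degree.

Write both endpoints as unit vectors p₁, p₂ with components (cos φ cos λ, cos φ sin λ, sin φ).
The central angle between the endpoints is δ = arccos(p₁·p₂) ≈ 1.330 rad (76.2°).
Interpolate at f = 1/2 with slerp weights a = sin((1−f)δ)/sin δ ≈ 0.635, b = sin(fδ)/sin δ ≈ 0.635.
p = a·p₁ + b·p₂ ≈ (0.982, -0.170, 0.083); φ = arcsin(p_z) ≈ 4.77°, λ = atan2(p_y, p_x) ≈ -9.80°.

≈ 5°N, 10°W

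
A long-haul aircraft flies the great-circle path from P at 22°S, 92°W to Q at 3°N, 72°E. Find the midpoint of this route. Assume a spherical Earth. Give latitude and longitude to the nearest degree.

From cos δ = sin φ₁ sin φ₂ + cos φ₁ cos φ₂ cos Δλ, the central angle is δ ≈ 2.713 rad (155.5°).
Interpolate at f = 1/2 with slerp weights a = sin((1−f)δ)/sin δ ≈ 2.352, b = sin(fδ)/sin δ ≈ 2.352.
p = a·p₁ + b·p₂ ≈ (0.650, 0.054, -0.758); φ = arcsin(p_z) ≈ -49.30°, λ = atan2(p_y, p_x) ≈ 4.79°.

≈ 49°S, 5°E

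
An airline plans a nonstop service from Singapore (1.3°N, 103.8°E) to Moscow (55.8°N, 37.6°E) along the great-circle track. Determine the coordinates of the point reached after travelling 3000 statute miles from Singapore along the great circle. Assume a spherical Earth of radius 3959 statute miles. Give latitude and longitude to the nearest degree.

Write both endpoints as unit vectors p₁, p₂ with components (cos φ cos λ, cos φ sin λ, sin φ).
The central angle between the endpoints is δ = arccos(p₁·p₂) ≈ 1.323 rad (75.8°). The total great-circle distance is δ·R ≈ 1.323 × 3959 ≈ 5237 mi, so the target fraction is f = 3000/5237 ≈ 0.573.
Interpolate at f ≈ 0.573 with slerp weights a = sin((1−f)δ)/sin δ ≈ 0.552, b = sin(fδ)/sin δ ≈ 0.709.
p = a·p₁ + b·p₂ ≈ (0.184, 0.779, 0.599); φ = arcsin(p_z) ≈ 36.79°, λ = atan2(p_y, p_x) ≈ 76.71°.

≈ 37°N, 77°E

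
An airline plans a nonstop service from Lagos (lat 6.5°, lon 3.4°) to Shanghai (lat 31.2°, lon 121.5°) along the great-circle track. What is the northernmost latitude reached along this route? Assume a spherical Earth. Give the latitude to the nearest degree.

The great circle lies in the plane with unit normal n̂ = (p₁ × p₂)/|p₁ × p₂|.
Here n̂_z ≈ +0.798; the vertex latitude is φ_max = arccos|n̂_z| ≈ 37.1°.
Check via Clairaut: cos φ_max = |cos φ₁| · sin C = cos(6.5°)·sin(53.4°) ≈ 0.798, again giving ≈ 37.1°.

≈ 37°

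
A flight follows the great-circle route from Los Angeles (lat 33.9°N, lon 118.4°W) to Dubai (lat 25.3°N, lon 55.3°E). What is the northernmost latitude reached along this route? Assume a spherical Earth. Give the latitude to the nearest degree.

The great circle lies in the plane with unit normal n̂ = (p₁ × p₂)/|p₁ × p₂|.
Here n̂_z ≈ +0.096; the vertex latitude is φ_max = arccos|n̂_z| ≈ 84.5°.

≈ 85°N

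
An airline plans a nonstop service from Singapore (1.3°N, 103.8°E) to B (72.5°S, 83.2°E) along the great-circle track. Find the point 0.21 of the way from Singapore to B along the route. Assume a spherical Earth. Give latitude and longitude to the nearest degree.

Convert each endpoint to a unit vector on the sphere (x = cos φ cos λ, y = cos φ sin λ, z = sin φ).
The central angle between the endpoints is δ = arccos(p₁·p₂) ≈ 1.308 rad (74.9°).
Interpolate at f = 0.21 with slerp weights a = sin((1−f)δ)/sin δ ≈ 0.890, b = sin(fδ)/sin δ ≈ 0.281.
p = a·p₁ + b·p₂ ≈ (-0.202, 0.948, -0.248); φ = arcsin(p_z) ≈ -14.34°, λ = atan2(p_y, p_x) ≈ 102.04°.

≈ (14°S, 102°E)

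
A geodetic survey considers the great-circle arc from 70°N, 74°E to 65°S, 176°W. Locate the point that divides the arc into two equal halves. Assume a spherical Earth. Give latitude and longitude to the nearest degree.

Convert each endpoint to a unit vector on the sphere (x = cos φ cos λ, y = cos φ sin λ, z = sin φ).
The central angle between the endpoints is δ = arccos(p₁·p₂) ≈ 2.693 rad (154.3°).
Interpolate at f = 1/2 with slerp weights a = sin((1−f)δ)/sin δ ≈ 2.248, b = sin(fδ)/sin δ ≈ 2.248.
p = a·p₁ + b·p₂ ≈ (-0.736, 0.673, 0.075); φ = arcsin(p_z) ≈ 4.30°, λ = atan2(p_y, p_x) ≈ 137.56°.

≈ 4°N, 138°E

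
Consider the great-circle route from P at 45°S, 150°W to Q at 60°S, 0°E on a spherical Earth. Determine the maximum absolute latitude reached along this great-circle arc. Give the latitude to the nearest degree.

≈ 79°S

The great circle lies in the plane with unit normal n̂ = (p₁ × p₂)/|p₁ × p₂|.
Here n̂_z ≈ +0.186; the vertex latitude is φ_max = arccos|n̂_z| ≈ 79.3°.
Check via Clairaut: cos φ_max = |cos φ₁| · sin C = cos(45.0°)·sin(164.8°) ≈ 0.186, again giving ≈ 79.3°.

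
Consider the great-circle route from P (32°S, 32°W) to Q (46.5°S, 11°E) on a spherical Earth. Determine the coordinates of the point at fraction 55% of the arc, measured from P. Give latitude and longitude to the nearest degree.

≈ (42°S, 11°W)

The haversine formula gives a central angle δ ≈ 0.624 rad (35.8°) between the endpoints.
Interpolate at f = 0.55 with slerp weights a = sin((1−f)δ)/sin δ ≈ 0.474, b = sin(fδ)/sin δ ≈ 0.576.
p = a·p₁ + b·p₂ ≈ (0.730, -0.138, -0.669); φ = arcsin(p_z) ≈ -42.00°, λ = atan2(p_y, p_x) ≈ -10.66°.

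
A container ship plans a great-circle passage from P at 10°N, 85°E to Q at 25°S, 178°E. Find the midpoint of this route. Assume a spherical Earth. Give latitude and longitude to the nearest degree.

From cos δ = sin φ₁ sin φ₂ + cos φ₁ cos φ₂ cos Δλ, the central angle is δ ≈ 1.691 rad (96.9°).
Interpolate at f = 1/2 with slerp weights a = sin((1−f)δ)/sin δ ≈ 0.754, b = sin(fδ)/sin δ ≈ 0.754.
p = a·p₁ + b·p₂ ≈ (-0.618, 0.763, -0.188); φ = arcsin(p_z) ≈ -10.82°, λ = atan2(p_y, p_x) ≈ 129.00°.

≈ 11°S, 129°E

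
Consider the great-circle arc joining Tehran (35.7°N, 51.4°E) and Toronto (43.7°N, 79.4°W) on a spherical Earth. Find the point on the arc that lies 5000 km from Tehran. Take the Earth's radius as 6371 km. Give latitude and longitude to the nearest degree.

≈ 63°N, 8°W

The haversine formula gives a central angle δ ≈ 1.551 rad (88.9°) between the endpoints. The total great-circle distance is δ·R ≈ 1.551 × 6371 ≈ 9883 km, so the target fraction is f = 5000/9883 ≈ 0.506.
Interpolate at f ≈ 0.506 with slerp weights a = sin((1−f)δ)/sin δ ≈ 0.694, b = sin(fδ)/sin δ ≈ 0.707.
p = a·p₁ + b·p₂ ≈ (0.445, -0.062, 0.893); φ = arcsin(p_z) ≈ 63.27°, λ = atan2(p_y, p_x) ≈ -7.92°.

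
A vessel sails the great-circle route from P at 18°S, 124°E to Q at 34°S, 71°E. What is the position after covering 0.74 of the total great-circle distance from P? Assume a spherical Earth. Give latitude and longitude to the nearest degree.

Convert each endpoint to a unit vector on the sphere (x = cos φ cos λ, y = cos φ sin λ, z = sin φ).
The central angle between the endpoints is δ = arccos(p₁·p₂) ≈ 0.867 rad (49.7°).
Interpolate at f = 0.74 with slerp weights a = sin((1−f)δ)/sin δ ≈ 0.293, b = sin(fδ)/sin δ ≈ 0.785.
p = a·p₁ + b·p₂ ≈ (0.056, 0.846, -0.530); φ = arcsin(p_z) ≈ -31.97°, λ = atan2(p_y, p_x) ≈ 86.22°.

≈ 32°S, 86°E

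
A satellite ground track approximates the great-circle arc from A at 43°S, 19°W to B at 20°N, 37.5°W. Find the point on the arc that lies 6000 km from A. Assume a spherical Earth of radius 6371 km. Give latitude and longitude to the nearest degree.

≈ 9°N, 35°W

From cos δ = sin φ₁ sin φ₂ + cos φ₁ cos φ₂ cos Δλ, the central angle is δ ≈ 1.139 rad (65.3°). The total great-circle distance is δ·R ≈ 1.139 × 6371 ≈ 7257 km, so the target fraction is f = 6000/7257 ≈ 0.827.
Interpolate at f ≈ 0.827 with slerp weights a = sin((1−f)δ)/sin δ ≈ 0.216, b = sin(fδ)/sin δ ≈ 0.890.
p = a·p₁ + b·p₂ ≈ (0.813, -0.561, 0.157); φ = arcsin(p_z) ≈ 9.05°, λ = atan2(p_y, p_x) ≈ -34.59°.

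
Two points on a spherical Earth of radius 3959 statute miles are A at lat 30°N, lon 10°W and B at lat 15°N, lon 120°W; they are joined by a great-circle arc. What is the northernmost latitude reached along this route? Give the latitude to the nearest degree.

The great circle lies in the plane with unit normal n̂ = (p₁ × p₂)/|p₁ × p₂|.
Here n̂_z ≈ -0.796; the vertex latitude is φ_max = arccos|n̂_z| ≈ 37.3°.
Check via Clairaut: cos φ_max = |cos φ₁| · sin C = cos(30.0°)·sin(66.8°) ≈ 0.796, again giving ≈ 37.3°.

≈ 37°N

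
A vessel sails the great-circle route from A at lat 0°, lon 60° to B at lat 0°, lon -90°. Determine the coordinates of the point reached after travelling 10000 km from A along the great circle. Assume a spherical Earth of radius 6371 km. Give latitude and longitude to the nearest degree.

The haversine formula gives a central angle δ ≈ 2.618 rad (150.0°) between the endpoints. The total great-circle distance is δ·R ≈ 2.618 × 6371 ≈ 16679 km, so the target fraction is f = 10000/16679 ≈ 0.600.
Interpolate at f ≈ 0.600 with slerp weights a = sin((1−f)δ)/sin δ ≈ 1.733, b = sin(fδ)/sin δ ≈ 2.000.
p = a·p₁ + b·p₂ ≈ (0.867, -0.499, 0.000); φ = arcsin(p_z) ≈ 0.00°, λ = atan2(p_y, p_x) ≈ -29.93°.

≈ lat 0°, lon -30°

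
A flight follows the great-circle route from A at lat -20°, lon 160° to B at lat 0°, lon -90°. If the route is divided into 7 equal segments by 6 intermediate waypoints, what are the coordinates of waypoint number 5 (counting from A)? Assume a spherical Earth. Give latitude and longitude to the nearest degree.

≈ lat -11°, lon -119°

Convert each endpoint to a unit vector on the sphere (x = cos φ cos λ, y = cos φ sin λ, z = sin φ).
The central angle between the endpoints is δ = arccos(p₁·p₂) ≈ 1.898 rad (108.7°).
Interpolate at f = 5/7 with slerp weights a = sin((1−f)δ)/sin δ ≈ 0.545, b = sin(fδ)/sin δ ≈ 1.032.
p = a·p₁ + b·p₂ ≈ (-0.481, -0.857, -0.186); φ = arcsin(p_z) ≈ -10.74°, λ = atan2(p_y, p_x) ≈ -119.33°.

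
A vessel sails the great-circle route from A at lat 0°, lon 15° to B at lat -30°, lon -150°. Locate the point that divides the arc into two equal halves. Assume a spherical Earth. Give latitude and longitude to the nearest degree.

≈ lat -61°, lon -39°

Convert each endpoint to a unit vector on the sphere (x = cos φ cos λ, y = cos φ sin λ, z = sin φ).
The central angle between the endpoints is δ = arccos(p₁·p₂) ≈ 2.562 rad (146.8°).
Interpolate at f = 1/2 with slerp weights a = sin((1−f)δ)/sin δ ≈ 1.749, b = sin(fδ)/sin δ ≈ 1.749.
p = a·p₁ + b·p₂ ≈ (0.378, -0.305, -0.874); φ = arcsin(p_z) ≈ -60.98°, λ = atan2(p_y, p_x) ≈ -38.89°.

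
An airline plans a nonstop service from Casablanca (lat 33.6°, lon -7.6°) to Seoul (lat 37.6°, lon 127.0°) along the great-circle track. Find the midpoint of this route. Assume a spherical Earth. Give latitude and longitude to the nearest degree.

Write both endpoints as unit vectors p₁, p₂ with components (cos φ cos λ, cos φ sin λ, sin φ).
The central angle between the endpoints is δ = arccos(p₁·p₂) ≈ 1.697 rad (97.2°).
Interpolate at f = 1/2 with slerp weights a = sin((1−f)δ)/sin δ ≈ 0.756, b = sin(fδ)/sin δ ≈ 0.756.
p = a·p₁ + b·p₂ ≈ (0.264, 0.395, 0.880); φ = arcsin(p_z) ≈ 61.63°, λ = atan2(p_y, p_x) ≈ 56.28°.

≈ lat 62°, lon 56°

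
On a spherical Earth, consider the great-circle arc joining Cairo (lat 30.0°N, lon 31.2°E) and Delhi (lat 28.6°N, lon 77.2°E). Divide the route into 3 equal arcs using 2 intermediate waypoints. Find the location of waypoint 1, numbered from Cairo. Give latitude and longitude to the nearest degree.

Convert each endpoint to a unit vector on the sphere (x = cos φ cos λ, y = cos φ sin λ, z = sin φ).
The central angle between the endpoints is δ = arccos(p₁·p₂) ≈ 0.696 rad (39.9°).
Interpolate at f = 1/3 with slerp weights a = sin((1−f)δ)/sin δ ≈ 0.698, b = sin(fδ)/sin δ ≈ 0.359.
p = a·p₁ + b·p₂ ≈ (0.587, 0.620, 0.521); φ = arcsin(p_z) ≈ 31.38°, λ = atan2(p_y, p_x) ≈ 46.58°.

≈ lat 31°N, lon 47°E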